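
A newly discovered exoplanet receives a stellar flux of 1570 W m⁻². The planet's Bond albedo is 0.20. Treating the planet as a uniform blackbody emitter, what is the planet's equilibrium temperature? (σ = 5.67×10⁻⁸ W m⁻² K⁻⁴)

T_eq ≈ 273 K

Energy balance: absorbed = emitted ⇒ πR²·S(1−A) = 4πR²·σT_eq⁴, so T_eq⁴ = S(1−A)/(4σ).
T_eq = [1570 × 0.80 / (4 × 5.67×10⁻⁸)]^(1/4) = (5.54×10⁹)^(1/4) = 273 K.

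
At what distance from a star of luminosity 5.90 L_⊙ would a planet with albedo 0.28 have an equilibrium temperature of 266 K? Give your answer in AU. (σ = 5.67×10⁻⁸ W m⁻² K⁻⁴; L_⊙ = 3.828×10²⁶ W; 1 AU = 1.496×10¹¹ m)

L = 5.90 × 3.828×10²⁶ = 2.26×10²⁷ W.
From T_eq⁴ = L(1−A)/(16πσd²): d = √[L(1−A)/(16πσT_eq⁴)].
d = √[2.26×10²⁷ × 0.72 / (16π × 5.67×10⁻⁸ × (266)⁴)] = 3.38×10¹¹ m = 2.26 AU.

d ≈ 2.26 AU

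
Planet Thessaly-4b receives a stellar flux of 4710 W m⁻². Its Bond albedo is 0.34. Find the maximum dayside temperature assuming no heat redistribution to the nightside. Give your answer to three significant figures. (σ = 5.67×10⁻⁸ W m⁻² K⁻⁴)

T_ss ≈ 484 K

With no redistribution each surface element balances locally: S(1−A) = σT⁴.
T = [4710 × 0.66 / 5.67×10⁻⁸]^(1/4) = (5.48×10¹⁰)^(1/4) = 484 K.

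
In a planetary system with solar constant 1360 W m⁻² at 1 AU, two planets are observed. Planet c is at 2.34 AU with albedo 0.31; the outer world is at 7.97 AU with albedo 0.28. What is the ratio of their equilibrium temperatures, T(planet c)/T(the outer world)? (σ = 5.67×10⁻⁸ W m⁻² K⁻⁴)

T₁/T₂ ≈ 1.826

T_eq = [S₀(1−A)/(4σd²)]^(1/4), so T ∝ (1−A)^(1/4) / √d.
T₁ = [1360×0.69/(4×5.67×10⁻⁸×2.34²)]^(1/4) = 165.80 K.
T₂ = [1360×0.72/(4×5.67×10⁻⁸×7.97²)]^(1/4) = 90.80 K.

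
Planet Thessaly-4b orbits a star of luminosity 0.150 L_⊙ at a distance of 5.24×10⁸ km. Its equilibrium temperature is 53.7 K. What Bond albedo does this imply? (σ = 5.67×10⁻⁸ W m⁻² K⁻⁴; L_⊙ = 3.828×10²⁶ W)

A ≈ 0.89

d = 5.24×10⁸ km = 5.24×10¹¹ m.
L = 0.150 × 3.828×10²⁶ = 5.74×10²⁵ W.
Flux: S = L/(4πd²) = 5.74×10²⁵/(4π×(5.24×10¹¹)²) = 16.6 W m⁻².
From T_eq⁴ = S(1−A)/(4σ): 1−A = 4σT_eq⁴/S.
1−A = 4 × 5.67×10⁻⁸ × (53.7)⁴ / 16.6 = 0.113.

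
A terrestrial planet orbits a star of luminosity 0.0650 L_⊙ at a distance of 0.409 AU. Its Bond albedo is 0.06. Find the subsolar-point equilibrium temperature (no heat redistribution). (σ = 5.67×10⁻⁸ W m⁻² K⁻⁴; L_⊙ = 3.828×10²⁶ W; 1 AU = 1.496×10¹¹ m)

d = 0.409 AU = 6.12×10¹⁰ m.
L = 0.0650 × 3.828×10²⁶ = 2.49×10²⁵ W.
Flux: S = L/(4πd²) = 2.49×10²⁵/(4π×(6.12×10¹⁰)²) = 529 W m⁻².
At the subsolar point the surface absorbs S(1−A) and emits σT⁴ per unit area — no factor of 4, since only the local patch is in balance.
T = [529 × 0.94 / 5.67×10⁻⁸]^(1/4) = (8.77×10⁹)^(1/4) = 306 K.

T_ss ≈ 306 K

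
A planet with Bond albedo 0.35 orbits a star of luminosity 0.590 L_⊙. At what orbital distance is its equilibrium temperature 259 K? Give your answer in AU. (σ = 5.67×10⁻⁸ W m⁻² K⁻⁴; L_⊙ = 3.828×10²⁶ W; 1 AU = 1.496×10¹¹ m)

d ≈ 0.715 AU

L = 0.590 × 3.828×10²⁶ = 2.26×10²⁶ W.
From T_eq⁴ = L(1−A)/(16πσd²): d = √[L(1−A)/(16πσT_eq⁴)].
d = √[2.26×10²⁶ × 0.65 / (16π × 5.67×10⁻⁸ × (259)⁴)] = 1.07×10¹¹ m = 0.715 AU.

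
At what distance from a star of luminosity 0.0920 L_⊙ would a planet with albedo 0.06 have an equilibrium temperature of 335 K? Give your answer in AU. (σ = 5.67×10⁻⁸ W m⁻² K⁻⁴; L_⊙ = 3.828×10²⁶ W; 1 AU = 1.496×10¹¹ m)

d ≈ 0.203 AU

L = 0.0920 × 3.828×10²⁶ = 3.52×10²⁵ W.
From T_eq⁴ = L(1−A)/(16πσd²): d = √[L(1−A)/(16πσT_eq⁴)].
d = √[3.52×10²⁵ × 0.94 / (16π × 5.67×10⁻⁸ × (335)⁴)] = 3.04×10¹⁰ m = 0.203 AU.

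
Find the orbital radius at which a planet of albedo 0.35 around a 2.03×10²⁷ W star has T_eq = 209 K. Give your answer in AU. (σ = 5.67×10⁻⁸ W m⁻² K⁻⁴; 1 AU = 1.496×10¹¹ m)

From T_eq⁴ = L(1−A)/(16πσd²): d = √[L(1−A)/(16πσT_eq⁴)].
d = √[2.03×10²⁷ × 0.65 / (16π × 5.67×10⁻⁸ × (209)⁴)] = 4.93×10¹¹ m = 3.29 AU.

d ≈ 3.29 AU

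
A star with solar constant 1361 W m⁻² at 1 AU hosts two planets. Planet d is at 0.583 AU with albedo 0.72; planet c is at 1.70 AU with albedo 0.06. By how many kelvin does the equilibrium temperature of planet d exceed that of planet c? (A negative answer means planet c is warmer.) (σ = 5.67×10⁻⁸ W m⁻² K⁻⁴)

T_eq = [S₀(1−A)/(4σd²)]^(1/4), so T ∝ (1−A)^(1/4) / √d.
T₁ = [1361×0.28/(4×5.67×10⁻⁸×0.583²)]^(1/4) = 265.16 K.
T₂ = [1361×0.94/(4×5.67×10⁻⁸×1.70²)]^(1/4) = 210.19 K.

ΔT ≈ 55.0 K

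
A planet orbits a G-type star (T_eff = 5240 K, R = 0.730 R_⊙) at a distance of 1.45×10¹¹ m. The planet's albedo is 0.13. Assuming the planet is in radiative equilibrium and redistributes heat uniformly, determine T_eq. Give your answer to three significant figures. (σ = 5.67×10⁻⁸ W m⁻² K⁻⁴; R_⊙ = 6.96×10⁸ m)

R_⋆ = 0.730 × 6.96×10⁸ = 5.08×10⁸ m.
L = 4πR_⋆²σT_⋆⁴ = 4π(5.08×10⁸)² × 5.67×10⁻⁸ × (5240)⁴ = 1.39×10²⁶ W.
S = L/(4πd²) = 525 W m⁻².
Energy balance: absorbed = emitted ⇒ πR²·S(1−A) = 4πR²·σT_eq⁴, so T_eq⁴ = S(1−A)/(4σ).
T_eq = [525 × 0.87 / (4 × 5.67×10⁻⁸)]^(1/4) = (2.01×10⁹)^(1/4) = 212 K.

T_eq ≈ 212 K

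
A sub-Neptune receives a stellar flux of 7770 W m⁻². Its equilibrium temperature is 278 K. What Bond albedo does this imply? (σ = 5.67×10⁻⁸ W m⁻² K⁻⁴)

From T_eq⁴ = S(1−A)/(4σ): 1−A = 4σT_eq⁴/S.
1−A = 4 × 5.67×10⁻⁸ × (278)⁴ / 7770 = 0.174.

A ≈ 0.83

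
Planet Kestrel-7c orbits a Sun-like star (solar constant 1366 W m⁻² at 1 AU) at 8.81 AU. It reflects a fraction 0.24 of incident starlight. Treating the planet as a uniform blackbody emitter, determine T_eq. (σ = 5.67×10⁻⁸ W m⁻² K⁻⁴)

T_eq ≈ 87.6 K

Flux at 8.81 AU: S = 1366/8.81² = 17.6 W m⁻².
Energy balance: absorbed = emitted ⇒ πR²·S(1−A) = 4πR²·σT_eq⁴, so T_eq⁴ = S(1−A)/(4σ).
T_eq = [17.6 × 0.76 / (4 × 5.67×10⁻⁸)]^(1/4) = (5.90×10⁷)^(1/4) = 87.6 K.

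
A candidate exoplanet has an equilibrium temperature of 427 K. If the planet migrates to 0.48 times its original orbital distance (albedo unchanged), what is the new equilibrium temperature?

T_eq ∝ L^(1/4) · d^(−1/2).
T′ = 427 / 0.48^(1/2) = 616 K.

T_eq ≈ 616 K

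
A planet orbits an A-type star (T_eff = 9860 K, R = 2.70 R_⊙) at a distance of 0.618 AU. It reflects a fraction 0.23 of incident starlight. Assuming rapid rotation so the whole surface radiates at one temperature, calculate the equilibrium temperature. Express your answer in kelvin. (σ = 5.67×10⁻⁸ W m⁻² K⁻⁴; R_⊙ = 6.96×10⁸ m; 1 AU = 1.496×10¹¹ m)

T_eq ≈ 931 K

R_⋆ = 2.70 × 6.96×10⁸ = 1.88×10⁹ m.
d = 0.618 AU = 9.25×10¹⁰ m.
L = 4πR_⋆²σT_⋆⁴ = 4π(1.88×10⁹)² × 5.67×10⁻⁸ × (9860)⁴ = 2.38×10²⁸ W.
S = L/(4πd²) = 2.21×10⁵ W m⁻².
Energy balance: absorbed = emitted ⇒ πR²·S(1−A) = 4πR²·σT_eq⁴, so T_eq⁴ = S(1−A)/(4σ).
T_eq = [2.21×10⁵ × 0.77 / (4 × 5.67×10⁻⁸)]^(1/4) = (7.52×10¹¹)^(1/4) = 931 K.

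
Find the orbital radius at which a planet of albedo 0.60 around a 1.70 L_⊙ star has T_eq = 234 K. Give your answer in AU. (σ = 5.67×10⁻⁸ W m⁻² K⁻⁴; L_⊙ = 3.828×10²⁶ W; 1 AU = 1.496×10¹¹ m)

d ≈ 1.17 AU

L = 1.70 × 3.828×10²⁶ = 6.51×10²⁶ W.
From T_eq⁴ = L(1−A)/(16πσd²): d = √[L(1−A)/(16πσT_eq⁴)].
d = √[6.51×10²⁶ × 0.40 / (16π × 5.67×10⁻⁸ × (234)⁴)] = 1.75×10¹¹ m = 1.17 AU.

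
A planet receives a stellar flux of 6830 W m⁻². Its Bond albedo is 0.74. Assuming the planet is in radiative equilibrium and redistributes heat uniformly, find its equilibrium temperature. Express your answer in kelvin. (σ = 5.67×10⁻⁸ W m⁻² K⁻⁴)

T_eq ≈ 297 K

Energy balance: absorbed = emitted ⇒ πR²·S(1−A) = 4πR²·σT_eq⁴, so T_eq⁴ = S(1−A)/(4σ).
T_eq = [6830 × 0.26 / (4 × 5.67×10⁻⁸)]^(1/4) = (7.83×10⁹)^(1/4) = 297 K.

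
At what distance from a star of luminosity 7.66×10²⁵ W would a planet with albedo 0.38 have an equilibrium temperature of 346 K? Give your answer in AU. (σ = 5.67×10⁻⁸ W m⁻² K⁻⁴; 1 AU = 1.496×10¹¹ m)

From T_eq⁴ = L(1−A)/(16πσd²): d = √[L(1−A)/(16πσT_eq⁴)].
d = √[7.66×10²⁵ × 0.62 / (16π × 5.67×10⁻⁸ × (346)⁴)] = 3.41×10¹⁰ m = 0.228 AU.

d ≈ 0.228 AU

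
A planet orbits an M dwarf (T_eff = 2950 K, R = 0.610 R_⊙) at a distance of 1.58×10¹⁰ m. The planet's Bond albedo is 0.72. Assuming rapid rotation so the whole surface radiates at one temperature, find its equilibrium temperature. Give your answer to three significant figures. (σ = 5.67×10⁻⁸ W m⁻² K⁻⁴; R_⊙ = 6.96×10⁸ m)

T_eq ≈ 249 K

R_⋆ = 0.610 × 6.96×10⁸ = 4.25×10⁸ m.
L = 4πR_⋆²σT_⋆⁴ = 4π(4.25×10⁸)² × 5.67×10⁻⁸ × (2950)⁴ = 9.73×10²⁴ W.
S = L/(4πd²) = 3100 W m⁻².
Energy balance: absorbed = emitted ⇒ πR²·S(1−A) = 4πR²·σT_eq⁴, so T_eq⁴ = S(1−A)/(4σ).
T_eq = [3100 × 0.28 / (4 × 5.67×10⁻⁸)]^(1/4) = (3.83×10⁹)^(1/4) = 249 K.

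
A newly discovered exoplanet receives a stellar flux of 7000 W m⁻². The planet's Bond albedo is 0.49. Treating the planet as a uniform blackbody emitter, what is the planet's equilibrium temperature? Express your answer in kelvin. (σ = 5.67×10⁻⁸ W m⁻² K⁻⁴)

Energy balance: absorbed = emitted ⇒ πR²·S(1−A) = 4πR²·σT_eq⁴, so T_eq⁴ = S(1−A)/(4σ).
T_eq = [7000 × 0.51 / (4 × 5.67×10⁻⁸)]^(1/4) = (1.57×10¹⁰)^(1/4) = 354 K.

T_eq ≈ 354 K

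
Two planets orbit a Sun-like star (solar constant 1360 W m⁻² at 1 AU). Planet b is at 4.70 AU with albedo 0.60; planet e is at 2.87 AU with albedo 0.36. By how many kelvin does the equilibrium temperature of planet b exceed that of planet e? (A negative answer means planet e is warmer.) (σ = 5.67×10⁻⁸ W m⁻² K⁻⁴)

T_eq = [S₀(1−A)/(4σd²)]^(1/4), so T ∝ (1−A)^(1/4) / √d.
T₁ = [1360×0.40/(4×5.67×10⁻⁸×4.70²)]^(1/4) = 102.08 K.
T₂ = [1360×0.64/(4×5.67×10⁻⁸×2.87²)]^(1/4) = 146.92 K.

ΔT ≈ -44.8 K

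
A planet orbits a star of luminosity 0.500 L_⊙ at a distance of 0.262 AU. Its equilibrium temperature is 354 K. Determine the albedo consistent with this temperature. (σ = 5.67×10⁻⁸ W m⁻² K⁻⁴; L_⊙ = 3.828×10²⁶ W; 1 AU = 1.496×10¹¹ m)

d = 0.262 AU = 3.92×10¹⁰ m.
L = 0.500 × 3.828×10²⁶ = 1.91×10²⁶ W.
Flux: S = L/(4πd²) = 1.91×10²⁶/(4π×(3.92×10¹⁰)²) = 9910 W m⁻².
From T_eq⁴ = S(1−A)/(4σ): 1−A = 4σT_eq⁴/S.
1−A = 4 × 5.67×10⁻⁸ × (354)⁴ / 9910 = 0.359.

A ≈ 0.64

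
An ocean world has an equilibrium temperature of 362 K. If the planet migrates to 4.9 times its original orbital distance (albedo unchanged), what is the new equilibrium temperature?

T_eq ∝ L^(1/4) · d^(−1/2).
T′ = 362 / 4.9^(1/2) = 164 K.

T_eq ≈ 164 K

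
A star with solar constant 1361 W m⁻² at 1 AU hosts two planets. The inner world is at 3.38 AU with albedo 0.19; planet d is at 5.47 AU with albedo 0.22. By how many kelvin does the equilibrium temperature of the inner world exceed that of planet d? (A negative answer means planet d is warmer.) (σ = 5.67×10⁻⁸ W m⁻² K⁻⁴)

T_eq = [S₀(1−A)/(4σd²)]^(1/4), so T ∝ (1−A)^(1/4) / √d.
T₁ = [1361×0.81/(4×5.67×10⁻⁸×3.38²)]^(1/4) = 143.62 K.
T₂ = [1361×0.78/(4×5.67×10⁻⁸×5.47²)]^(1/4) = 111.84 K.

ΔT ≈ 31.8 K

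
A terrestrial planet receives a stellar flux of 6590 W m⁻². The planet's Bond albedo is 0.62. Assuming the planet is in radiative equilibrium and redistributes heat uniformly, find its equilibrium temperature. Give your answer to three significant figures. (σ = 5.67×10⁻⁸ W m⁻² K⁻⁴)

Energy balance: absorbed = emitted ⇒ πR²·S(1−A) = 4πR²·σT_eq⁴, so T_eq⁴ = S(1−A)/(4σ).
T_eq = [6590 × 0.38 / (4 × 5.67×10⁻⁸)]^(1/4) = (1.10×10¹⁰)^(1/4) = 324 K.

T_eq ≈ 324 K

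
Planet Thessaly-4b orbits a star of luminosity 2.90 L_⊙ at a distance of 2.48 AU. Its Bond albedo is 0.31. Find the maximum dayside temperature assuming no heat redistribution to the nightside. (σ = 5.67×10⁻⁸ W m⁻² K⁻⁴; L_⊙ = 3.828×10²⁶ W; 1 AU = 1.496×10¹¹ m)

T_ss ≈ 297 K

d = 2.48 AU = 3.71×10¹¹ m.
L = 2.90 × 3.828×10²⁶ = 1.11×10²⁷ W.
Flux: S = L/(4πd²) = 1.11×10²⁷/(4π×(3.71×10¹¹)²) = 642 W m⁻².
With no redistribution each surface element balances locally: S(1−A) = σT⁴.
T = [642 × 0.69 / 5.67×10⁻⁸]^(1/4) = (7.81×10⁹)^(1/4) = 297 K.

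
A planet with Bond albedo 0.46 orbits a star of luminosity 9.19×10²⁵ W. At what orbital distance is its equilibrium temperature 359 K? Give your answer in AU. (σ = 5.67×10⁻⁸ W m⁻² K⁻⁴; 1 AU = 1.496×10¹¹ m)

From T_eq⁴ = L(1−A)/(16πσd²): d = √[L(1−A)/(16πσT_eq⁴)].
d = √[9.19×10²⁵ × 0.54 / (16π × 5.67×10⁻⁸ × (359)⁴)] = 3.24×10¹⁰ m = 0.216 AU.

d ≈ 0.216 AU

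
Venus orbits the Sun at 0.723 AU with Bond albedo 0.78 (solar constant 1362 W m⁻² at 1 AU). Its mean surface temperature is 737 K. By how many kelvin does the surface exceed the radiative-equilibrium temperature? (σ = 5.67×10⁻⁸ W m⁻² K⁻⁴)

S = 1362/0.723² = 2606 W m⁻².
T_eq = [S(1−A)/(4σ)]^(1/4) = [2606×0.22/(4×5.67×10⁻⁸)]^(1/4) = 224.2 K.
ΔT = T_surf − T_eq = 737 − 224.2.

ΔT ≈ 512.8 K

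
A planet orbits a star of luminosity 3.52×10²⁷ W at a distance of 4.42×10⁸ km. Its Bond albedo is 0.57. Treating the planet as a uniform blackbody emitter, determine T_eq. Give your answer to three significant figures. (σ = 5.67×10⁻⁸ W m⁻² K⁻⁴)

d = 4.42×10⁸ km = 4.42×10¹¹ m.
Flux: S = L/(4πd²) = 3.52×10²⁷/(4π×(4.42×10¹¹)²) = 1430 W m⁻².
Energy balance: absorbed = emitted ⇒ πR²·S(1−A) = 4πR²·σT_eq⁴, so T_eq⁴ = S(1−A)/(4σ).
T_eq = [1430 × 0.43 / (4 × 5.67×10⁻⁸)]^(1/4) = (2.72×10⁹)^(1/4) = 228 K.

T_eq ≈ 228 K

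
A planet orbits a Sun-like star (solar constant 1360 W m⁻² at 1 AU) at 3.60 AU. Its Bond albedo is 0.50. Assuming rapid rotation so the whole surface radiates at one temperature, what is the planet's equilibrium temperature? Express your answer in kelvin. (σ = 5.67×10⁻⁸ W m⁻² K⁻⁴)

Flux at 3.60 AU: S = 1360/3.60² = 105 W m⁻².
Energy balance: absorbed = emitted ⇒ πR²·S(1−A) = 4πR²·σT_eq⁴, so T_eq⁴ = S(1−A)/(4σ).
T_eq = [105 × 0.50 / (4 × 5.67×10⁻⁸)]^(1/4) = (2.31×10⁸)^(1/4) = 123 K.

T_eq ≈ 123 K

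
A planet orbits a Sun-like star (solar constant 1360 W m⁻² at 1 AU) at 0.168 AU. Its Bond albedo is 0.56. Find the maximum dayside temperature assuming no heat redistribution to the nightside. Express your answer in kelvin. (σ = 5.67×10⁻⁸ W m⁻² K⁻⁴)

Flux at 0.168 AU: S = 1360/0.168² = 4.82×10⁴ W m⁻².
With no redistribution each surface element balances locally: S(1−A) = σT⁴.
T = [4.82×10⁴ × 0.44 / 5.67×10⁻⁸]^(1/4) = (3.74×10¹¹)^(1/4) = 782 K.

T_ss ≈ 782 K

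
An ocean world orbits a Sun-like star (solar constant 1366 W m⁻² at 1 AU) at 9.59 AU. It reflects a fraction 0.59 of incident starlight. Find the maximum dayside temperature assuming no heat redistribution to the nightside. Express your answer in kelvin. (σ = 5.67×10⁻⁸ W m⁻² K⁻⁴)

T_ss ≈ 102 K

Flux at 9.59 AU: S = 1366/9.59² = 14.9 W m⁻².
With no redistribution each surface element balances locally: S(1−A) = σT⁴.
T = [14.9 × 0.41 / 5.67×10⁻⁸]^(1/4) = (1.07×10⁸)^(1/4) = 102 K.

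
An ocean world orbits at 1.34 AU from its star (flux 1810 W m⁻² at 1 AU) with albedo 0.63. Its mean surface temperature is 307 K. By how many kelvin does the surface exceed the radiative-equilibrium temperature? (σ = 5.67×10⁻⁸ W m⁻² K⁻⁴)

ΔT ≈ 105.6 K

S = 1810/1.34² = 1008 W m⁻².
T_eq = [S(1−A)/(4σ)]^(1/4) = [1008×0.37/(4×5.67×10⁻⁸)]^(1/4) = 201.4 K.
ΔT = T_surf − T_eq = 307 − 201.4.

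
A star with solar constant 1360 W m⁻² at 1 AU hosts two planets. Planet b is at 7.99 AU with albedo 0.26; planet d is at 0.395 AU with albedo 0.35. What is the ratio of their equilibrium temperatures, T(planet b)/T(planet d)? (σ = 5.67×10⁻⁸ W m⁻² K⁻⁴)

T₁/T₂ ≈ 0.230

T_eq = [S₀(1−A)/(4σd²)]^(1/4), so T ∝ (1−A)^(1/4) / √d.
T₁ = [1360×0.74/(4×5.67×10⁻⁸×7.99²)]^(1/4) = 91.31 K.
T₂ = [1360×0.65/(4×5.67×10⁻⁸×0.395²)]^(1/4) = 397.56 K.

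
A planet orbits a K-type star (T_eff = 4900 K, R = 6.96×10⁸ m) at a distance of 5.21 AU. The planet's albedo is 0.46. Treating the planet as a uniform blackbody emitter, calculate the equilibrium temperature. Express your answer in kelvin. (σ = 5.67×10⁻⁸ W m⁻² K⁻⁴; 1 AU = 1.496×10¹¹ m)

d = 5.21 AU = 7.79×10¹¹ m.
L = 4πR_⋆²σT_⋆⁴ = 4π(6.96×10⁸)² × 5.67×10⁻⁸ × (4900)⁴ = 1.99×10²⁶ W.
S = L/(4πd²) = 26.1 W m⁻².
Energy balance: absorbed = emitted ⇒ πR²·S(1−A) = 4πR²·σT_eq⁴, so T_eq⁴ = S(1−A)/(4σ).
T_eq = [26.1 × 0.54 / (4 × 5.67×10⁻⁸)]^(1/4) = (6.21×10⁷)^(1/4) = 88.8 K.

T_eq ≈ 88.8 K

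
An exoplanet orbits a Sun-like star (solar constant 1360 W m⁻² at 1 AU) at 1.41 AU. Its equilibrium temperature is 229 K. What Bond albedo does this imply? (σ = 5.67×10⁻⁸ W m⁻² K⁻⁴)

Flux at 1.41 AU: S = 1360/1.41² = 684 W m⁻².
From T_eq⁴ = S(1−A)/(4σ): 1−A = 4σT_eq⁴/S.
1−A = 4 × 5.67×10⁻⁸ × (229)⁴ / 684 = 0.912.

A ≈ 0.09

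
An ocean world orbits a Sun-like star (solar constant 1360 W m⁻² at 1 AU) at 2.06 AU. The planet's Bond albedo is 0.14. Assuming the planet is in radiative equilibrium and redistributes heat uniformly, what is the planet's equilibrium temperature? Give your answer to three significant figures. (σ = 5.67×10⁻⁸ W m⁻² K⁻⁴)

Flux at 2.06 AU: S = 1360/2.06² = 320 W m⁻².
Energy balance: absorbed = emitted ⇒ πR²·S(1−A) = 4πR²·σT_eq⁴, so T_eq⁴ = S(1−A)/(4σ).
T_eq = [320 × 0.86 / (4 × 5.67×10⁻⁸)]^(1/4) = (1.22×10⁹)^(1/4) = 187 K.

T_eq ≈ 187 K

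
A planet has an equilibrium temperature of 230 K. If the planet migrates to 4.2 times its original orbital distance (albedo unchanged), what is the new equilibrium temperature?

T_eq ∝ L^(1/4) · d^(−1/2).
T′ = 230 / 4.2^(1/2) = 112 K.

T_eq ≈ 112 K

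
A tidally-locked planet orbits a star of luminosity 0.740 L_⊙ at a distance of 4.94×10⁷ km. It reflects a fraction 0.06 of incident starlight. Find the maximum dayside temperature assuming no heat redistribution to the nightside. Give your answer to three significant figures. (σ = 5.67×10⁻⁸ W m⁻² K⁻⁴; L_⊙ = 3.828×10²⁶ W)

d = 4.94×10⁷ km = 4.94×10¹⁰ m.
L = 0.740 × 3.828×10²⁶ = 2.83×10²⁶ W.
Flux: S = L/(4πd²) = 2.83×10²⁶/(4π×(4.94×10¹⁰)²) = 9240 W m⁻².
With no redistribution each surface element balances locally: S(1−A) = σT⁴.
T = [9240 × 0.94 / 5.67×10⁻⁸]^(1/4) = (1.53×10¹¹)^(1/4) = 626 K.

T_ss ≈ 626 K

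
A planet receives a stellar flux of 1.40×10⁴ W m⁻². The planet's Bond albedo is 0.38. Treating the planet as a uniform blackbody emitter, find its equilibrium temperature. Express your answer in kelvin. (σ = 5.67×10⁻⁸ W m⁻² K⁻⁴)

T_eq ≈ 442 K

Energy balance: absorbed = emitted ⇒ πR²·S(1−A) = 4πR²·σT_eq⁴, so T_eq⁴ = S(1−A)/(4σ).
T_eq = [1.40×10⁴ × 0.62 / (4 × 5.67×10⁻⁸)]^(1/4) = (3.83×10¹⁰)^(1/4) = 442 K.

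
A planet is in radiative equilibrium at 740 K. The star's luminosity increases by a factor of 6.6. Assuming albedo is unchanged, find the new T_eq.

T_eq ∝ L^(1/4) · d^(−1/2).
T′ = 740 × 6.6^(1/4) = 1190 K.

T_eq ≈ 1190 K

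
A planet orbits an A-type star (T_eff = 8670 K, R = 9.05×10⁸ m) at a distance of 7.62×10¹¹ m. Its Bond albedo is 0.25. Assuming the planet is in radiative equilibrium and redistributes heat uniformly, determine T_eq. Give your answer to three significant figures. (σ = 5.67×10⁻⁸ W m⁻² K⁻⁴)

T_eq ≈ 197 K

L = 4πR_⋆²σT_⋆⁴ = 4π(9.05×10⁸)² × 5.67×10⁻⁸ × (8670)⁴ = 3.30×10²⁷ W.
S = L/(4πd²) = 452 W m⁻².
Energy balance: absorbed = emitted ⇒ πR²·S(1−A) = 4πR²·σT_eq⁴, so T_eq⁴ = S(1−A)/(4σ).
T_eq = [452 × 0.75 / (4 × 5.67×10⁻⁸)]^(1/4) = (1.49×10⁹)^(1/4) = 197 K.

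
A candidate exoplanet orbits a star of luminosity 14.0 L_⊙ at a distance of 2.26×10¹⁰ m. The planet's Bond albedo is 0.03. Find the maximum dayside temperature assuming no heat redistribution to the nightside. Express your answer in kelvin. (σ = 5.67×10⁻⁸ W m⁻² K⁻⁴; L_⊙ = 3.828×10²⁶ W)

L = 14.0 × 3.828×10²⁶ = 5.36×10²⁷ W.
Flux: S = L/(4πd²) = 5.36×10²⁷/(4π×(2.26×10¹⁰)²) = 8.35×10⁵ W m⁻².
With no redistribution each surface element balances locally: S(1−A) = σT⁴.
T = [8.35×10⁵ × 0.97 / 5.67×10⁻⁸]^(1/4) = (1.43×10¹³)^(1/4) = 1940 K.

T_ss ≈ 1940 K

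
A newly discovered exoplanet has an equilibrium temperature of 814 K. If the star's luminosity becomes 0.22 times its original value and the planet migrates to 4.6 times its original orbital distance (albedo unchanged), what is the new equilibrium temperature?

T_eq ≈ 260 K

T_eq ∝ L^(1/4) · d^(−1/2).
T′ = 814 × 0.22^(1/4) / 4.6^(1/2) = 260 K.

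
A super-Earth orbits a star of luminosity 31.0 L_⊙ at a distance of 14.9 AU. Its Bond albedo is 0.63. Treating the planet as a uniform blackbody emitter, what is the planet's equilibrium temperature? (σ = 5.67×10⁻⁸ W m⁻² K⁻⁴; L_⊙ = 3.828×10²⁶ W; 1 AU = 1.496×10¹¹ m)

d = 14.9 AU = 2.23×10¹² m.
L = 31.0 × 3.828×10²⁶ = 1.19×10²⁸ W.
Flux: S = L/(4πd²) = 1.19×10²⁸/(4π×(2.23×10¹²)²) = 190 W m⁻².
Energy balance: absorbed = emitted ⇒ πR²·S(1−A) = 4πR²·σT_eq⁴, so T_eq⁴ = S(1−A)/(4σ).
T_eq = [190 × 0.37 / (4 × 5.67×10⁻⁸)]^(1/4) = (3.10×10⁸)^(1/4) = 133 K.

T_eq ≈ 133 K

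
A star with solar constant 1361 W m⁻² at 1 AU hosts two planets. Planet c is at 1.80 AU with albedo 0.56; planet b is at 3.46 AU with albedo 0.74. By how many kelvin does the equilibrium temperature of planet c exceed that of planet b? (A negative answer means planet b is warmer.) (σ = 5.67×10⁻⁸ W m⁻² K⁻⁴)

ΔT ≈ 62.1 K

T_eq = [S₀(1−A)/(4σd²)]^(1/4), so T ∝ (1−A)^(1/4) / √d.
T₁ = [1361×0.44/(4×5.67×10⁻⁸×1.80²)]^(1/4) = 168.96 K.
T₂ = [1361×0.26/(4×5.67×10⁻⁸×3.46²)]^(1/4) = 106.85 K.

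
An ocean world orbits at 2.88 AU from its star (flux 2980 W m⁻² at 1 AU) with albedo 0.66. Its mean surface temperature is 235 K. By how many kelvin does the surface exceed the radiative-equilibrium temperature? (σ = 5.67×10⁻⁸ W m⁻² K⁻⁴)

S = 2980/2.88² = 359.3 W m⁻².
T_eq = [S(1−A)/(4σ)]^(1/4) = [359.3×0.34/(4×5.67×10⁻⁸)]^(1/4) = 152.3 K.
ΔT = T_surf − T_eq = 235 − 152.3.

ΔT ≈ 82.7 K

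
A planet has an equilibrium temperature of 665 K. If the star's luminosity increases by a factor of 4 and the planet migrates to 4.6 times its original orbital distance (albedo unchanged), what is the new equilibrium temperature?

T_eq ∝ L^(1/4) · d^(−1/2).
T′ = 665 × 4^(1/4) / 4.6^(1/2) = 438 K.

T_eq ≈ 438 K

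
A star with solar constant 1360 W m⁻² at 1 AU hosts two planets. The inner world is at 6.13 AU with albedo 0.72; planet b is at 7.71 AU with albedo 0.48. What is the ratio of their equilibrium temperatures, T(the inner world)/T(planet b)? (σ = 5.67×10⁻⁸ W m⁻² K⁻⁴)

T₁/T₂ ≈ 0.961

T_eq = [S₀(1−A)/(4σd²)]^(1/4), so T ∝ (1−A)^(1/4) / √d.
T₁ = [1360×0.28/(4×5.67×10⁻⁸×6.13²)]^(1/4) = 81.76 K.
T₂ = [1360×0.52/(4×5.67×10⁻⁸×7.71²)]^(1/4) = 85.10 K.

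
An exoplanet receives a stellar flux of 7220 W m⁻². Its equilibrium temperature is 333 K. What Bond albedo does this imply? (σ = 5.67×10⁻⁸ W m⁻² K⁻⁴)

A ≈ 0.61

From T_eq⁴ = S(1−A)/(4σ): 1−A = 4σT_eq⁴/S.
1−A = 4 × 5.67×10⁻⁸ × (333)⁴ / 7220 = 0.386.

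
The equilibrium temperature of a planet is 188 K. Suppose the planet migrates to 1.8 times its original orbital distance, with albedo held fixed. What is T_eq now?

T_eq ≈ 140 K

T_eq ∝ L^(1/4) · d^(−1/2).
T′ = 188 / 1.8^(1/2) = 140 K.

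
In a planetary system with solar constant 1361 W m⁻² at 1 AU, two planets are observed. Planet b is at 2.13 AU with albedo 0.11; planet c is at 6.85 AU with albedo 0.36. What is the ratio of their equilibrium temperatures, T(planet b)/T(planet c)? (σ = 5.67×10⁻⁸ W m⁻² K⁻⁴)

T_eq = [S₀(1−A)/(4σd²)]^(1/4), so T ∝ (1−A)^(1/4) / √d.
T₁ = [1361×0.89/(4×5.67×10⁻⁸×2.13²)]^(1/4) = 185.23 K.
T₂ = [1361×0.64/(4×5.67×10⁻⁸×6.85²)]^(1/4) = 95.12 K.

T₁/T₂ ≈ 1.947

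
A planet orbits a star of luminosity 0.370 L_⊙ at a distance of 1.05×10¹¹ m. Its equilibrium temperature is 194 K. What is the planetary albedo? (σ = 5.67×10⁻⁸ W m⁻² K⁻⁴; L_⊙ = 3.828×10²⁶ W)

L = 0.370 × 3.828×10²⁶ = 1.42×10²⁶ W.
Flux: S = L/(4πd²) = 1.42×10²⁶/(4π×(1.05×10¹¹)²) = 1020 W m⁻².
From T_eq⁴ = S(1−A)/(4σ): 1−A = 4σT_eq⁴/S.
1−A = 4 × 5.67×10⁻⁸ × (194)⁴ / 1020 = 0.314.

A ≈ 0.69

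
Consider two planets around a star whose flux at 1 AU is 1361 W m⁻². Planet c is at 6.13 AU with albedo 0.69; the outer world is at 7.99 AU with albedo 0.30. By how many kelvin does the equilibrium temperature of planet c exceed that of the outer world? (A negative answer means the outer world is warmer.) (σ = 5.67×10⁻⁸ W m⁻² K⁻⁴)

ΔT ≈ -6.2 K

T_eq = [S₀(1−A)/(4σd²)]^(1/4), so T ∝ (1−A)^(1/4) / √d.
T₁ = [1361×0.31/(4×5.67×10⁻⁸×6.13²)]^(1/4) = 83.88 K.
T₂ = [1361×0.70/(4×5.67×10⁻⁸×7.99²)]^(1/4) = 90.06 K.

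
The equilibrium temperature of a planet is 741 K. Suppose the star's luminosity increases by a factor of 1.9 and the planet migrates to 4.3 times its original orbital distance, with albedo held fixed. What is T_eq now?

T_eq ∝ L^(1/4) · d^(−1/2).
T′ = 741 × 1.9^(1/4) / 4.3^(1/2) = 420 K.

T_eq ≈ 420 K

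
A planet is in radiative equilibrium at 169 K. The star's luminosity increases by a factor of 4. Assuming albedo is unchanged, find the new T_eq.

T_eq ∝ L^(1/4) · d^(−1/2).
T′ = 169 × 4^(1/4) = 239 K.

T_eq ≈ 239 K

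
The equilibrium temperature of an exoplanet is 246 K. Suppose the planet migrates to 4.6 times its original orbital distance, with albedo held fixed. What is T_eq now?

T_eq ≈ 115 K

T_eq ∝ L^(1/4) · d^(−1/2).
T′ = 246 / 4.6^(1/2) = 115 K.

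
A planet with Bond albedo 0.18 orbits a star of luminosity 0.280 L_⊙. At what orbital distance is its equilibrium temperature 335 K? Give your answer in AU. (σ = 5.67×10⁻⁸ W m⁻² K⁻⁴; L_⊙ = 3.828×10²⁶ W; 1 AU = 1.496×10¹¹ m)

d ≈ 0.331 AU

L = 0.280 × 3.828×10²⁶ = 1.07×10²⁶ W.
From T_eq⁴ = L(1−A)/(16πσd²): d = √[L(1−A)/(16πσT_eq⁴)].
d = √[1.07×10²⁶ × 0.82 / (16π × 5.67×10⁻⁸ × (335)⁴)] = 4.95×10¹⁰ m = 0.331 AU.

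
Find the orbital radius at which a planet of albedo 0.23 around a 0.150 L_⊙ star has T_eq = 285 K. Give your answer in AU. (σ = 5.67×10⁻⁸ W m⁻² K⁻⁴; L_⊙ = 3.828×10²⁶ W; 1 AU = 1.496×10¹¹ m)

d ≈ 0.324 AU

L = 0.150 × 3.828×10²⁶ = 5.74×10²⁵ W.
From T_eq⁴ = L(1−A)/(16πσd²): d = √[L(1−A)/(16πσT_eq⁴)].
d = √[5.74×10²⁵ × 0.77 / (16π × 5.67×10⁻⁸ × (285)⁴)] = 4.85×10¹⁰ m = 0.324 AU.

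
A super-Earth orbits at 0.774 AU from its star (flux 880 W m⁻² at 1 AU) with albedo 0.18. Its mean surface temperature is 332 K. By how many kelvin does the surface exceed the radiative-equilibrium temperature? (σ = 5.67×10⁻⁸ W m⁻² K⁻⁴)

S = 880/0.774² = 1469 W m⁻².
T_eq = [S(1−A)/(4σ)]^(1/4) = [1469×0.82/(4×5.67×10⁻⁸)]^(1/4) = 270.0 K.
ΔT = T_surf − T_eq = 332 − 270.0.

ΔT ≈ 62.0 K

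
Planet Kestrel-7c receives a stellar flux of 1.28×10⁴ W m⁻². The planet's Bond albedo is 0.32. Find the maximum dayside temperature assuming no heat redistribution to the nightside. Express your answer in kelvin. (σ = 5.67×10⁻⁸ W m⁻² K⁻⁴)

With no redistribution each surface element balances locally: S(1−A) = σT⁴.
T = [1.28×10⁴ × 0.68 / 5.67×10⁻⁸]^(1/4) = (1.54×10¹¹)^(1/4) = 626 K.

T_ss ≈ 626 K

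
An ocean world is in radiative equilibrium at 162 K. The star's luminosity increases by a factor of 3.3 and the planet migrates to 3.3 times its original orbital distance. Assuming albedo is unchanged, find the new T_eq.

T_eq ∝ L^(1/4) · d^(−1/2).
T′ = 162 × 3.3^(1/4) / 3.3^(1/2) = 120 K.

T_eq ≈ 120 K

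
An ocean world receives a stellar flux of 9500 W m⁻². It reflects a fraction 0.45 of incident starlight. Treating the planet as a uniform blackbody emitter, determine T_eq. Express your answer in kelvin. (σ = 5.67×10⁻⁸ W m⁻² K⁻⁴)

T_eq ≈ 390 K

Energy balance: absorbed = emitted ⇒ πR²·S(1−A) = 4πR²·σT_eq⁴, so T_eq⁴ = S(1−A)/(4σ).
T_eq = [9500 × 0.55 / (4 × 5.67×10⁻⁸)]^(1/4) = (2.30×10¹⁰)^(1/4) = 390 K.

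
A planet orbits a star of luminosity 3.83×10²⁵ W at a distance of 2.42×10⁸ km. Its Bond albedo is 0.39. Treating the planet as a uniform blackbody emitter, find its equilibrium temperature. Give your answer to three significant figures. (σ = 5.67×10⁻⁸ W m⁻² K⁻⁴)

T_eq ≈ 109 K

d = 2.42×10⁸ km = 2.42×10¹¹ m.
Flux: S = L/(4πd²) = 3.83×10²⁵/(4π×(2.42×10¹¹)²) = 52.0 W m⁻².
Energy balance: absorbed = emitted ⇒ πR²·S(1−A) = 4πR²·σT_eq⁴, so T_eq⁴ = S(1−A)/(4σ).
T_eq = [52.0 × 0.61 / (4 × 5.67×10⁻⁸)]^(1/4) = (1.40×10⁸)^(1/4) = 109 K.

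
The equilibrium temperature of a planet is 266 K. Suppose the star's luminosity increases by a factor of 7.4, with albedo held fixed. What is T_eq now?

T_eq ≈ 439 K

T_eq ∝ L^(1/4) · d^(−1/2).
T′ = 266 × 7.4^(1/4) = 439 K.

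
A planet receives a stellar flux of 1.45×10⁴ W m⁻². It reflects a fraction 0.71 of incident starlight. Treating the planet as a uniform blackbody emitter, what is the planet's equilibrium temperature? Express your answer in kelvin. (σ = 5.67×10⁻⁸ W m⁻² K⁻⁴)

T_eq ≈ 369 K

Energy balance: absorbed = emitted ⇒ πR²·S(1−A) = 4πR²·σT_eq⁴, so T_eq⁴ = S(1−A)/(4σ).
T_eq = [1.45×10⁴ × 0.29 / (4 × 5.67×10⁻⁸)]^(1/4) = (1.85×10¹⁰)^(1/4) = 369 K.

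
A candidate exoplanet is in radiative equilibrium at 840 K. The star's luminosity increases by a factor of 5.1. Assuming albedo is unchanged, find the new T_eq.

T_eq ≈ 1260 K

T_eq ∝ L^(1/4) · d^(−1/2).
T′ = 840 × 5.1^(1/4) = 1260 K.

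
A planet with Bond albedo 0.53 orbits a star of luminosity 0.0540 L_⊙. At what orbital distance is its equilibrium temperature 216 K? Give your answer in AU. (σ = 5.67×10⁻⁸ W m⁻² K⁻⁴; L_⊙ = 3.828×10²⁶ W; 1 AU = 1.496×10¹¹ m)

L = 0.0540 × 3.828×10²⁶ = 2.07×10²⁵ W.
From T_eq⁴ = L(1−A)/(16πσd²): d = √[L(1−A)/(16πσT_eq⁴)].
d = √[2.07×10²⁵ × 0.47 / (16π × 5.67×10⁻⁸ × (216)⁴)] = 3.96×10¹⁰ m = 0.265 AU.

d ≈ 0.265 AU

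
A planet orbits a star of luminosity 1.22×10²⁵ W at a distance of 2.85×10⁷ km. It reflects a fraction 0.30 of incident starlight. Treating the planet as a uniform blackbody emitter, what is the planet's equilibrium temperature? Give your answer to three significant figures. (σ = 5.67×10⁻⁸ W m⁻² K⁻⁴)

T_eq ≈ 246 K

d = 2.85×10⁷ km = 2.85×10¹⁰ m.
Flux: S = L/(4πd²) = 1.22×10²⁵/(4π×(2.85×10¹⁰)²) = 1200 W m⁻².
Energy balance: absorbed = emitted ⇒ πR²·S(1−A) = 4πR²·σT_eq⁴, so T_eq⁴ = S(1−A)/(4σ).
T_eq = [1200 × 0.70 / (4 × 5.67×10⁻⁸)]^(1/4) = (3.69×10⁹)^(1/4) = 246 K.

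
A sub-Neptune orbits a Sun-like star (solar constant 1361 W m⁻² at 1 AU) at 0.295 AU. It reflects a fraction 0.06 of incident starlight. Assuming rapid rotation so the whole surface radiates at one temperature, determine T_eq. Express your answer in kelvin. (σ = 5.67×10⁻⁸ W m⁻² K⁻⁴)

Flux at 0.295 AU: S = 1361/0.295² = 1.56×10⁴ W m⁻².
Energy balance: absorbed = emitted ⇒ πR²·S(1−A) = 4πR²·σT_eq⁴, so T_eq⁴ = S(1−A)/(4σ).
T_eq = [1.56×10⁴ × 0.94 / (4 × 5.67×10⁻⁸)]^(1/4) = (6.48×10¹⁰)^(1/4) = 505 K.

T_eq ≈ 505 K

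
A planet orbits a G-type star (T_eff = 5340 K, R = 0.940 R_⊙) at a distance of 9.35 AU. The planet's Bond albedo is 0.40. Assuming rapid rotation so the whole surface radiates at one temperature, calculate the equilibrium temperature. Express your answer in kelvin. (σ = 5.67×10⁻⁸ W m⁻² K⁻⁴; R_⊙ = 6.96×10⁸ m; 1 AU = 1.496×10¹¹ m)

T_eq ≈ 71.9 K

R_⋆ = 0.940 × 6.96×10⁸ = 6.54×10⁸ m.
d = 9.35 AU = 1.40×10¹² m.
L = 4πR_⋆²σT_⋆⁴ = 4π(6.54×10⁸)² × 5.67×10⁻⁸ × (5340)⁴ = 2.48×10²⁶ W.
S = L/(4πd²) = 10.1 W m⁻².
Energy balance: absorbed = emitted ⇒ πR²·S(1−A) = 4πR²·σT_eq⁴, so T_eq⁴ = S(1−A)/(4σ).
T_eq = [10.1 × 0.60 / (4 × 5.67×10⁻⁸)]^(1/4) = (2.67×10⁷)^(1/4) = 71.9 K.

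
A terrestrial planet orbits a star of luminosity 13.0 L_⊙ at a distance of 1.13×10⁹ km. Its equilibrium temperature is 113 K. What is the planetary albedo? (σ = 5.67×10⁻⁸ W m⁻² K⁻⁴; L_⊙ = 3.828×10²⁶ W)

A ≈ 0.88

d = 1.13×10⁹ km = 1.13×10¹² m.
L = 13.0 × 3.828×10²⁶ = 4.98×10²⁷ W.
Flux: S = L/(4πd²) = 4.98×10²⁷/(4π×(1.13×10¹²)²) = 310 W m⁻².
From T_eq⁴ = S(1−A)/(4σ): 1−A = 4σT_eq⁴/S.
1−A = 4 × 5.67×10⁻⁸ × (113)⁴ / 310 = 0.119.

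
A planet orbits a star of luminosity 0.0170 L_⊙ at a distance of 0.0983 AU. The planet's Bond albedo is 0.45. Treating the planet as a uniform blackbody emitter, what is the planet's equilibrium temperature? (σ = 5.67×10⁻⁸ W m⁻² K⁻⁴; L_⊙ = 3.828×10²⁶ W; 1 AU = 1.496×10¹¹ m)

T_eq ≈ 276 K

d = 0.0983 AU = 1.47×10¹⁰ m.
L = 0.0170 × 3.828×10²⁶ = 6.51×10²⁴ W.
Flux: S = L/(4πd²) = 6.51×10²⁴/(4π×(1.47×10¹⁰)²) = 2390 W m⁻².
Energy balance: absorbed = emitted ⇒ πR²·S(1−A) = 4πR²·σT_eq⁴, so T_eq⁴ = S(1−A)/(4σ).
T_eq = [2390 × 0.55 / (4 × 5.67×10⁻⁸)]^(1/4) = (5.81×10⁹)^(1/4) = 276 K.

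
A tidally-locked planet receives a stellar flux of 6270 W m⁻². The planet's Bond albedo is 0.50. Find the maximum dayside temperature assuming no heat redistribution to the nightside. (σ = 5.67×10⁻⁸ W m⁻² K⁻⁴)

T_ss ≈ 485 K

With no redistribution each surface element balances locally: S(1−A) = σT⁴.
T = [6270 × 0.50 / 5.67×10⁻⁸]^(1/4) = (5.53×10¹⁰)^(1/4) = 485 K.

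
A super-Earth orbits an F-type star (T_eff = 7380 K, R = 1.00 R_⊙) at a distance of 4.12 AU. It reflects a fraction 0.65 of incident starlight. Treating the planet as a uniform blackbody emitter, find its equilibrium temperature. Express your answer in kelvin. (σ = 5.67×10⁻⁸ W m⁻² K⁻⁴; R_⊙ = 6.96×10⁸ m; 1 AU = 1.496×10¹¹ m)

T_eq ≈ 135 K

R_⋆ = 1.00 × 6.96×10⁸ = 6.96×10⁸ m.
d = 4.12 AU = 6.16×10¹¹ m.
L = 4πR_⋆²σT_⋆⁴ = 4π(6.96×10⁸)² × 5.67×10⁻⁸ × (7380)⁴ = 1.02×10²⁷ W.
S = L/(4πd²) = 214 W m⁻².
Energy balance: absorbed = emitted ⇒ πR²·S(1−A) = 4πR²·σT_eq⁴, so T_eq⁴ = S(1−A)/(4σ).
T_eq = [214 × 0.35 / (4 × 5.67×10⁻⁸)]^(1/4) = (3.31×10⁸)^(1/4) = 135 K.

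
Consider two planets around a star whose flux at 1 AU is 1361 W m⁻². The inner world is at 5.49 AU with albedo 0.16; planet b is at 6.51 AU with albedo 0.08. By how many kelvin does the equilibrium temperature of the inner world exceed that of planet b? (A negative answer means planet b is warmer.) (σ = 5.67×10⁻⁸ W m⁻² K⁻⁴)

T_eq = [S₀(1−A)/(4σd²)]^(1/4), so T ∝ (1−A)^(1/4) / √d.
T₁ = [1361×0.84/(4×5.67×10⁻⁸×5.49²)]^(1/4) = 113.72 K.
T₂ = [1361×0.92/(4×5.67×10⁻⁸×6.51²)]^(1/4) = 106.83 K.

ΔT ≈ 6.9 K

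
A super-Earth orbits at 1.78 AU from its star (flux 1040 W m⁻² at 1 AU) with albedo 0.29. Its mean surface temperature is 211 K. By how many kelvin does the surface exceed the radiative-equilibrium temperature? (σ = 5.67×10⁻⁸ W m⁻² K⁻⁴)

ΔT ≈ 32.0 K

S = 1040/1.78² = 328.2 W m⁻².
T_eq = [S(1−A)/(4σ)]^(1/4) = [328.2×0.71/(4×5.67×10⁻⁸)]^(1/4) = 179.0 K.
ΔT = T_surf − T_eq = 211 − 179.0.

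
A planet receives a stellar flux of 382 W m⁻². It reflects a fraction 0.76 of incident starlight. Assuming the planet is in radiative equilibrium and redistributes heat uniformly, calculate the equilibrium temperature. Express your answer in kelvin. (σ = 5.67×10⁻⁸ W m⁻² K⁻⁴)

Energy balance: absorbed = emitted ⇒ πR²·S(1−A) = 4πR²·σT_eq⁴, so T_eq⁴ = S(1−A)/(4σ).
T_eq = [382 × 0.24 / (4 × 5.67×10⁻⁸)]^(1/4) = (4.04×10⁸)^(1/4) = 142 K.

T_eq ≈ 142 K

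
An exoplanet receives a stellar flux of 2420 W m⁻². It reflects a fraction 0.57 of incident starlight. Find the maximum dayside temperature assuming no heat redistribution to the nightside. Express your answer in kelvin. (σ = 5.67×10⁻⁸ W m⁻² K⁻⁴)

T_ss ≈ 368 K

With no redistribution each surface element balances locally: S(1−A) = σT⁴.
T = [2420 × 0.43 / 5.67×10⁻⁸]^(1/4) = (1.84×10¹⁰)^(1/4) = 368 K.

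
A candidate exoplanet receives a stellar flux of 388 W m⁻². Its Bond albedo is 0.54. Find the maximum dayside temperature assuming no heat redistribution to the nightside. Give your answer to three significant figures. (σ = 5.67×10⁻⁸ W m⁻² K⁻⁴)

T_ss ≈ 237 K

With no redistribution each surface element balances locally: S(1−A) = σT⁴.
T = [388 × 0.46 / 5.67×10⁻⁸]^(1/4) = (3.15×10⁹)^(1/4) = 237 K.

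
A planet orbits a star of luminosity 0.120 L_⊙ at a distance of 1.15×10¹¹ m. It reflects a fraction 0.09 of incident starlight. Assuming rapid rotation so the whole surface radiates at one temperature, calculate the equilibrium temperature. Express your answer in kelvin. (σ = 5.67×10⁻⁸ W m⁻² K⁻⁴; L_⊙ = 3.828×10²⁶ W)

T_eq ≈ 182 K

L = 0.120 × 3.828×10²⁶ = 4.59×10²⁵ W.
Flux: S = L/(4πd²) = 4.59×10²⁵/(4π×(1.15×10¹¹)²) = 276 W m⁻².
Energy balance: absorbed = emitted ⇒ πR²·S(1−A) = 4πR²·σT_eq⁴, so T_eq⁴ = S(1−A)/(4σ).
T_eq = [276 × 0.91 / (4 × 5.67×10⁻⁸)]^(1/4) = (1.11×10⁹)^(1/4) = 182 K.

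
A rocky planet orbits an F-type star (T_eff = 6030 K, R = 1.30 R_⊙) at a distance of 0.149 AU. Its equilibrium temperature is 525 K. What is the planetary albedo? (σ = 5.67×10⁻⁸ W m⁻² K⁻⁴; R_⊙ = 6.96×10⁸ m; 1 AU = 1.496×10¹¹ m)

R_⋆ = 1.30 × 6.96×10⁸ = 9.05×10⁸ m.
d = 0.149 AU = 2.23×10¹⁰ m.
L = 4πR_⋆²σT_⋆⁴ = 4π(9.05×10⁸)² × 5.67×10⁻⁸ × (6030)⁴ = 7.71×10²⁶ W.
S = L/(4πd²) = 1.24×10⁵ W m⁻².
From T_eq⁴ = S(1−A)/(4σ): 1−A = 4σT_eq⁴/S.
1−A = 4 × 5.67×10⁻⁸ × (525)⁴ / 1.24×10⁵ = 0.139.

A ≈ 0.86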